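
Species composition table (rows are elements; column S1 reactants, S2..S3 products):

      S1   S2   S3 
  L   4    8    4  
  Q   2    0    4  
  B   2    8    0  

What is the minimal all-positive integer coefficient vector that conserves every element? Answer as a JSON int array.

Coefficients: [4, 1, 2]

L: 4·4 = 16 | 1·8+2·4 = 16
Q: 4·2 = 8 | 1·0+2·4 = 8
B: 4·2 = 8 | 1·8+2·0 = 8
gcd(4,1,2) = 1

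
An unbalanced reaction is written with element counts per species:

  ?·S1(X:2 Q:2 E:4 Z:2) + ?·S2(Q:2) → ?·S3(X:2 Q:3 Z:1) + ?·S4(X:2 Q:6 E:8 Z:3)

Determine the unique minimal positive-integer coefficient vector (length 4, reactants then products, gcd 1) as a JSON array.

X: 4·2+5·0 = 8 | 2·2+2·2 = 8
Q: 4·2+5·2 = 18 | 2·3+2·6 = 18
E: 4·4+5·0 = 16 | 2·0+2·8 = 16
Z: 4·2+5·0 = 8 | 2·1+2·3 = 8
gcd(4,5,2,2) = 1

Coefficients: [4, 5, 2, 2]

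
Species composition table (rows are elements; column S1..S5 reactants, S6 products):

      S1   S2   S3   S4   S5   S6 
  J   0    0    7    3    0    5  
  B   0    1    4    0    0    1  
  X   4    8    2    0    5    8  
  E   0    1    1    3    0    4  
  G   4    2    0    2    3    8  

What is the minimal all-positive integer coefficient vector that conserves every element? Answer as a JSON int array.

J: 5·0+1·0+1·7+6·3+2·0 = 25 | 5·5 = 25
B: 5·0+1·1+1·4+6·0+2·0 = 5 | 5·1 = 5
X: 5·4+1·8+1·2+6·0+2·5 = 40 | 5·8 = 40
E: 5·0+1·1+1·1+6·3+2·0 = 20 | 5·4 = 20
G: 5·4+1·2+1·0+6·2+2·3 = 40 | 5·8 = 40
gcd(5,1,1,6,2,5) = 1

Coefficients: [5, 1, 1, 6, 2, 5]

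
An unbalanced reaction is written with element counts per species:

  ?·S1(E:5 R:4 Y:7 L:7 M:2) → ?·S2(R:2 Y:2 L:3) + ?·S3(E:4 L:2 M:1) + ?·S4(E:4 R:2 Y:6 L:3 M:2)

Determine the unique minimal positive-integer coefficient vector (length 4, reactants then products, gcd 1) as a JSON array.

Coefficients: [4, 5, 2, 3]

E: 4·5 = 20 | 5·0+2·4+3·4 = 20
R: 4·4 = 16 | 5·2+2·0+3·2 = 16
Y: 4·7 = 28 | 5·2+2·0+3·6 = 28
L: 4·7 = 28 | 5·3+2·2+3·3 = 28
M: 4·2 = 8 | 5·0+2·1+3·2 = 8
gcd(4,5,2,3) = 1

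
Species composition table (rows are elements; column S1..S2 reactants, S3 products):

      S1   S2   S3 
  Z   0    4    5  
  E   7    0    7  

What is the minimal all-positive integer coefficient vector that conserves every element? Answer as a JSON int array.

Z: 4·0+5·4 = 20 | 4·5 = 20
E: 4·7+5·0 = 28 | 4·7 = 28
gcd(4,5,4) = 1

Coefficients: [4, 5, 4]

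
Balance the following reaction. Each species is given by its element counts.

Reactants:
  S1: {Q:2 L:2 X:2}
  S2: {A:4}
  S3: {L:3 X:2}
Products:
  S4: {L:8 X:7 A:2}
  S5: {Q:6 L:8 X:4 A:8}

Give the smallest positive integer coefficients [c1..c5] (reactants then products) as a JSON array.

Coefficients: [3, 3, 6, 2, 1]

Q: 3·2+3·0+6·0 = 6 | 2·0+1·6 = 6
L: 3·2+3·0+6·3 = 24 | 2·8+1·8 = 24
X: 3·2+3·0+6·2 = 18 | 2·7+1·4 = 18
A: 3·0+3·4+6·0 = 12 | 2·2+1·8 = 12
gcd(3,3,6,2,1) = 1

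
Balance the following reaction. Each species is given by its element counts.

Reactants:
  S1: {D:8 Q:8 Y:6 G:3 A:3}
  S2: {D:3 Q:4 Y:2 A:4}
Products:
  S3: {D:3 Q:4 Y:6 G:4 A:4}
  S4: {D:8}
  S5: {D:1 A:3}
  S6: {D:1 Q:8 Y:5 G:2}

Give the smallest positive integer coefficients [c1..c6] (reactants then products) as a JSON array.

Coefficients: [4, 1, 1, 3, 4, 4]

D: 4·8+1·3 = 35 | 1·3+3·8+4·1+4·1 = 35
Q: 4·8+1·4 = 36 | 1·4+3·0+4·0+4·8 = 36
Y: 4·6+1·2 = 26 | 1·6+3·0+4·0+4·5 = 26
G: 4·3+1·0 = 12 | 1·4+3·0+4·0+4·2 = 12
A: 4·3+1·4 = 16 | 1·4+3·0+4·3+4·0 = 16
gcd(4,1,1,3,4,4) = 1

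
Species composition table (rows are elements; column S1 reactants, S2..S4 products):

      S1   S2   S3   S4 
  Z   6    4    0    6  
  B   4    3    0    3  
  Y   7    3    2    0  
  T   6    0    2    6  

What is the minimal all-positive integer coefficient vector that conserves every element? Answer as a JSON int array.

Coefficients: [3, 3, 6, 1]

Z: 3·6 = 18 | 3·4+6·0+1·6 = 18
B: 3·4 = 12 | 3·3+6·0+1·3 = 12
Y: 3·7 = 21 | 3·3+6·2+1·0 = 21
T: 3·6 = 18 | 3·0+6·2+1·6 = 18
gcd(3,3,6,1) = 1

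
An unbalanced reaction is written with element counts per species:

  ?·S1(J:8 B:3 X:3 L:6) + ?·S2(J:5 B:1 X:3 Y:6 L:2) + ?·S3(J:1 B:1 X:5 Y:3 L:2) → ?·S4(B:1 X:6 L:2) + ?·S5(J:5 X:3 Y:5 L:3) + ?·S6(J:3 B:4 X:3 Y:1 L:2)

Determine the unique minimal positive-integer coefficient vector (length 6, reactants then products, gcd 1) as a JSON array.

J: 2·8+4·5+3·1 = 39 | 1·0+6·5+3·3 = 39
B: 2·3+4·1+3·1 = 13 | 1·1+6·0+3·4 = 13
X: 2·3+4·3+3·5 = 33 | 1·6+6·3+3·3 = 33
Y: 2·0+4·6+3·3 = 33 | 1·0+6·5+3·1 = 33
L: 2·6+4·2+3·2 = 26 | 1·2+6·3+3·2 = 26
gcd(2,4,3,1,6,3) = 1

Coefficients: [2, 4, 3, 1, 6, 3]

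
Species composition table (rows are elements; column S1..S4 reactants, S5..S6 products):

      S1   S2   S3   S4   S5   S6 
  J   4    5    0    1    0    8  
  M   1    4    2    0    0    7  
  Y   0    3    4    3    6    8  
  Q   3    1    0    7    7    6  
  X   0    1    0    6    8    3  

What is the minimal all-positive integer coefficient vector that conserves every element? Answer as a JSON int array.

Coefficients: [2, 4, 5, 4, 2, 4]

J: 2·4+4·5+5·0+4·1 = 32 | 2·0+4·8 = 32
M: 2·1+4·4+5·2+4·0 = 28 | 2·0+4·7 = 28
Y: 2·0+4·3+5·4+4·3 = 44 | 2·6+4·8 = 44
Q: 2·3+4·1+5·0+4·7 = 38 | 2·7+4·6 = 38
X: 2·0+4·1+5·0+4·6 = 28 | 2·8+4·3 = 28
gcd(2,4,5,4,2,4) = 1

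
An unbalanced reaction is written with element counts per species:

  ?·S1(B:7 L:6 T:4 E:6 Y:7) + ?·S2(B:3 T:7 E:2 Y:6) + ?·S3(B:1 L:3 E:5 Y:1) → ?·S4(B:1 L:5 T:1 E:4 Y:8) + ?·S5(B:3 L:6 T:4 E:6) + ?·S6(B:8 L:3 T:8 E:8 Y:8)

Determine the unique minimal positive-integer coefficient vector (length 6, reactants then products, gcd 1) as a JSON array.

B: 4·7+5·3+6·1 = 49 | 3·1+2·3+5·8 = 49
L: 4·6+5·0+6·3 = 42 | 3·5+2·6+5·3 = 42
T: 4·4+5·7+6·0 = 51 | 3·1+2·4+5·8 = 51
E: 4·6+5·2+6·5 = 64 | 3·4+2·6+5·8 = 64
Y: 4·7+5·6+6·1 = 64 | 3·8+2·0+5·8 = 64
gcd(4,5,6,3,2,5) = 1

Coefficients: [4, 5, 6, 3, 2, 5]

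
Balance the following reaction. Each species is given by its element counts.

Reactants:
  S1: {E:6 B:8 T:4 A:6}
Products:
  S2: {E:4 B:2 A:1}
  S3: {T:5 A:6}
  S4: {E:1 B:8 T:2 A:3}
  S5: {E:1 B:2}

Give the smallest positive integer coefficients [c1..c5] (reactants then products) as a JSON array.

E: 3·6 = 18 | 3·4+2·0+1·1+5·1 = 18
B: 3·8 = 24 | 3·2+2·0+1·8+5·2 = 24
T: 3·4 = 12 | 3·0+2·5+1·2+5·0 = 12
A: 3·6 = 18 | 3·1+2·6+1·3+5·0 = 18
gcd(3,3,2,1,5) = 1

Coefficients: [3, 3, 2, 1, 5]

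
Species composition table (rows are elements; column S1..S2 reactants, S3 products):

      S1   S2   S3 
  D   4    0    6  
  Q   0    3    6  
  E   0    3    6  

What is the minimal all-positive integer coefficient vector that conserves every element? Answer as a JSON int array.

Coefficients: [3, 4, 2]

D: 3·4+4·0 = 12 | 2·6 = 12
Q: 3·0+4·3 = 12 | 2·6 = 12
E: 3·0+4·3 = 12 | 2·6 = 12
gcd(3,4,2) = 1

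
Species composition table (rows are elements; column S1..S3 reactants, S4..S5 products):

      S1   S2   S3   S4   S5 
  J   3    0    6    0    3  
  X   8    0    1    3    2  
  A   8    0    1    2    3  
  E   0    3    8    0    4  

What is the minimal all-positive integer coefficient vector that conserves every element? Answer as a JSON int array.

Coefficients: [3, 4, 1, 5, 5]

J: 3·3+4·0+1·6 = 15 | 5·0+5·3 = 15
X: 3·8+4·0+1·1 = 25 | 5·3+5·2 = 25
A: 3·8+4·0+1·1 = 25 | 5·2+5·3 = 25
E: 3·0+4·3+1·8 = 20 | 5·0+5·4 = 20
gcd(3,4,1,5,5) = 1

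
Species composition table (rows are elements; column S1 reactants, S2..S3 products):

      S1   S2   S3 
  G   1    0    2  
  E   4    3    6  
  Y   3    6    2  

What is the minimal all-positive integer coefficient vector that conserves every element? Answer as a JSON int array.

Coefficients: [6, 2, 3]

G: 6·1 = 6 | 2·0+3·2 = 6
E: 6·4 = 24 | 2·3+3·6 = 24
Y: 6·3 = 18 | 2·6+3·2 = 18
gcd(6,2,3) = 1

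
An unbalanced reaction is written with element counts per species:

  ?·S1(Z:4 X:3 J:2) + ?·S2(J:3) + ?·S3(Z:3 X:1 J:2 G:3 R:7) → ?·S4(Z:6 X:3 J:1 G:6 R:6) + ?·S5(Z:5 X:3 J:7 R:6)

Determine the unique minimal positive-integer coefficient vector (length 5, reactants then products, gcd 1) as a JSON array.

Z: 5·4+3·0+6·3 = 38 | 3·6+4·5 = 38
X: 5·3+3·0+6·1 = 21 | 3·3+4·3 = 21
J: 5·2+3·3+6·2 = 31 | 3·1+4·7 = 31
G: 5·0+3·0+6·3 = 18 | 3·6+4·0 = 18
R: 5·0+3·0+6·7 = 42 | 3·6+4·6 = 42
gcd(5,3,6,3,4) = 1

Coefficients: [5, 3, 6, 3, 4]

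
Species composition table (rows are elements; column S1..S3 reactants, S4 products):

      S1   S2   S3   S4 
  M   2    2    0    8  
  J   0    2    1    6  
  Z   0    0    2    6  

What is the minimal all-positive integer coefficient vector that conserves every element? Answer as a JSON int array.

Coefficients: [5, 3, 6, 2]

M: 5·2+3·2+6·0 = 16 | 2·8 = 16
J: 5·0+3·2+6·1 = 12 | 2·6 = 12
Z: 5·0+3·0+6·2 = 12 | 2·6 = 12
gcd(5,3,6,2) = 1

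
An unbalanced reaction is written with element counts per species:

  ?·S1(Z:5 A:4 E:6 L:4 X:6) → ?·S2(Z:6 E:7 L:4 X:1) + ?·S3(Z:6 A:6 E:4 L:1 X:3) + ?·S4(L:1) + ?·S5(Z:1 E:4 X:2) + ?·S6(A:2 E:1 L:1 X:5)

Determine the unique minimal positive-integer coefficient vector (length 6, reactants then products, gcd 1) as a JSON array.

Z: 5·5 = 25 | 2·6+2·6+6·0+1·1+4·0 = 25
A: 5·4 = 20 | 2·0+2·6+6·0+1·0+4·2 = 20
E: 5·6 = 30 | 2·7+2·4+6·0+1·4+4·1 = 30
L: 5·4 = 20 | 2·4+2·1+6·1+1·0+4·1 = 20
X: 5·6 = 30 | 2·1+2·3+6·0+1·2+4·5 = 30
gcd(5,2,2,6,1,4) = 1

Coefficients: [5, 2, 2, 6, 1, 4]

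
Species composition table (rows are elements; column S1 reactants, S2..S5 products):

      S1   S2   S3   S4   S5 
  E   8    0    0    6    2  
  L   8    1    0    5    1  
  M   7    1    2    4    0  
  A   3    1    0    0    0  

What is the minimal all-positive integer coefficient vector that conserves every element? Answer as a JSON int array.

Coefficients: [2, 6, 2, 1, 5]

E: 2·8 = 16 | 6·0+2·0+1·6+5·2 = 16
L: 2·8 = 16 | 6·1+2·0+1·5+5·1 = 16
M: 2·7 = 14 | 6·1+2·2+1·4+5·0 = 14
A: 2·3 = 6 | 6·1+2·0+1·0+5·0 = 6
gcd(2,6,2,1,5) = 1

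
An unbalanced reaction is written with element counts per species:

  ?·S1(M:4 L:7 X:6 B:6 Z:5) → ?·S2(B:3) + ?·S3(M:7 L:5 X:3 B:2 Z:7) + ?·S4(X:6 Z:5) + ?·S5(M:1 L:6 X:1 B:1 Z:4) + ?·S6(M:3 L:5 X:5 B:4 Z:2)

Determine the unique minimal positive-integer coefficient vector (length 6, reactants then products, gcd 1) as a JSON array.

Coefficients: [6, 4, 1, 1, 2, 5]

M: 6·4 = 24 | 4·0+1·7+1·0+2·1+5·3 = 24
L: 6·7 = 42 | 4·0+1·5+1·0+2·6+5·5 = 42
X: 6·6 = 36 | 4·0+1·3+1·6+2·1+5·5 = 36
B: 6·6 = 36 | 4·3+1·2+1·0+2·1+5·4 = 36
Z: 6·5 = 30 | 4·0+1·7+1·5+2·4+5·2 = 30
gcd(6,4,1,1,2,5) = 1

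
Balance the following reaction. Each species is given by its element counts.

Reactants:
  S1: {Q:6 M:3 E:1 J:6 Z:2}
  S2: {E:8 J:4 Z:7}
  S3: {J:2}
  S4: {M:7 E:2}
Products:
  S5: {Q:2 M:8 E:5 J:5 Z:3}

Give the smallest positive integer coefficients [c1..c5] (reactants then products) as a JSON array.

Q: 2·6+2·0+5·0+6·0 = 12 | 6·2 = 12
M: 2·3+2·0+5·0+6·7 = 48 | 6·8 = 48
E: 2·1+2·8+5·0+6·2 = 30 | 6·5 = 30
J: 2·6+2·4+5·2+6·0 = 30 | 6·5 = 30
Z: 2·2+2·7+5·0+6·0 = 18 | 6·3 = 18
gcd(2,2,5,6,6) = 1

Coefficients: [2, 2, 5, 6, 6]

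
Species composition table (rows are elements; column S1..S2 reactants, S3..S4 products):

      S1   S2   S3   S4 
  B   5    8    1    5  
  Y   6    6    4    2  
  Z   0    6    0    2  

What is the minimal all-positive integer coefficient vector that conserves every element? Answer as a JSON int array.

Coefficients: [2, 1, 3, 3]

B: 2·5+1·8 = 18 | 3·1+3·5 = 18
Y: 2·6+1·6 = 18 | 3·4+3·2 = 18
Z: 2·0+1·6 = 6 | 3·0+3·2 = 6
gcd(2,1,3,3) = 1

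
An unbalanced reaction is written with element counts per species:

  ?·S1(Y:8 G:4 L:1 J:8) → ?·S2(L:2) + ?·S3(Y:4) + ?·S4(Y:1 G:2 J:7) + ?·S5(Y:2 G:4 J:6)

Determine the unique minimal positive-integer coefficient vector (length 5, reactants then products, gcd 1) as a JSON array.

Coefficients: [4, 2, 6, 2, 3]

Y: 4·8 = 32 | 2·0+6·4+2·1+3·2 = 32
G: 4·4 = 16 | 2·0+6·0+2·2+3·4 = 16
L: 4·1 = 4 | 2·2+6·0+2·0+3·0 = 4
J: 4·8 = 32 | 2·0+6·0+2·7+3·6 = 32
gcd(4,2,6,2,3) = 1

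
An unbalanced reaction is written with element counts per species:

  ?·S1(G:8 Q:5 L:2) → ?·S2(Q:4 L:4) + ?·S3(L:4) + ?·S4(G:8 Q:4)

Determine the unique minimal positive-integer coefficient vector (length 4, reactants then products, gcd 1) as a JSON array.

G: 4·8 = 32 | 1·0+1·0+4·8 = 32
Q: 4·5 = 20 | 1·4+1·0+4·4 = 20
L: 4·2 = 8 | 1·4+1·4+4·0 = 8
gcd(4,1,1,4) = 1

Coefficients: [4, 1, 1, 4]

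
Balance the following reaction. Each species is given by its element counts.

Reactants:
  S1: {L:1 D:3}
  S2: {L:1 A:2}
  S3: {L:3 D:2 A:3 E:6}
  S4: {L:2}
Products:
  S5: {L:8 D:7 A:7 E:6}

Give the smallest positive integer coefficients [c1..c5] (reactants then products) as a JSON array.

L: 5·1+6·1+3·3+2·2 = 24 | 3·8 = 24
D: 5·3+6·0+3·2+2·0 = 21 | 3·7 = 21
A: 5·0+6·2+3·3+2·0 = 21 | 3·7 = 21
E: 5·0+6·0+3·6+2·0 = 18 | 3·6 = 18
gcd(5,6,3,2,3) = 1

Coefficients: [5, 6, 3, 2, 3]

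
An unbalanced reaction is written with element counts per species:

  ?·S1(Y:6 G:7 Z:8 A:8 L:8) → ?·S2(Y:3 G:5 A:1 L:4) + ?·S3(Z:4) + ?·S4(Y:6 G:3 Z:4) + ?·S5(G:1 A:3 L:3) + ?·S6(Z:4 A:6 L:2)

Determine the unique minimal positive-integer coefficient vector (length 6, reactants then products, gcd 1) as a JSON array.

Y: 5·6 = 30 | 4·3+4·0+3·6+6·0+3·0 = 30
G: 5·7 = 35 | 4·5+4·0+3·3+6·1+3·0 = 35
Z: 5·8 = 40 | 4·0+4·4+3·4+6·0+3·4 = 40
A: 5·8 = 40 | 4·1+4·0+3·0+6·3+3·6 = 40
L: 5·8 = 40 | 4·4+4·0+3·0+6·3+3·2 = 40
gcd(5,4,4,3,6,3) = 1

Coefficients: [5, 4, 4, 3, 6, 3]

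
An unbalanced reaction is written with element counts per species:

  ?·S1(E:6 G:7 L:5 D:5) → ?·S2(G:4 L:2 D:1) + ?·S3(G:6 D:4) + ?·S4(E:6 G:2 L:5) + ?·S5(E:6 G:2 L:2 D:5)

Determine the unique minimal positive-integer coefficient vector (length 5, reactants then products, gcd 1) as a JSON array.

Coefficients: [6, 6, 1, 2, 4]

E: 6·6 = 36 | 6·0+1·0+2·6+4·6 = 36
G: 6·7 = 42 | 6·4+1·6+2·2+4·2 = 42
L: 6·5 = 30 | 6·2+1·0+2·5+4·2 = 30
D: 6·5 = 30 | 6·1+1·4+2·0+4·5 = 30
gcd(6,6,1,2,4) = 1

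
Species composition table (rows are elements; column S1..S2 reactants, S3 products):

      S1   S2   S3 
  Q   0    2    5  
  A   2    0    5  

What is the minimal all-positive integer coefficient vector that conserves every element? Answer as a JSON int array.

Coefficients: [5, 5, 2]

Q: 5·0+5·2 = 10 | 2·5 = 10
A: 5·2+5·0 = 10 | 2·5 = 10
gcd(5,5,2) = 1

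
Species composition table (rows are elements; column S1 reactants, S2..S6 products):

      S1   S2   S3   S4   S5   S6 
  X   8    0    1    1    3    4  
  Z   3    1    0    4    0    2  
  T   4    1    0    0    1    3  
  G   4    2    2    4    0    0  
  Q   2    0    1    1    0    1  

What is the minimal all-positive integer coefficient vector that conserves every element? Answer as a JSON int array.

X: 4·8 = 32 | 2·0+4·1+1·1+5·3+3·4 = 32
Z: 4·3 = 12 | 2·1+4·0+1·4+5·0+3·2 = 12
T: 4·4 = 16 | 2·1+4·0+1·0+5·1+3·3 = 16
G: 4·4 = 16 | 2·2+4·2+1·4+5·0+3·0 = 16
Q: 4·2 = 8 | 2·0+4·1+1·1+5·0+3·1 = 8
gcd(4,2,4,1,5,3) = 1

Coefficients: [4, 2, 4, 1, 5, 3]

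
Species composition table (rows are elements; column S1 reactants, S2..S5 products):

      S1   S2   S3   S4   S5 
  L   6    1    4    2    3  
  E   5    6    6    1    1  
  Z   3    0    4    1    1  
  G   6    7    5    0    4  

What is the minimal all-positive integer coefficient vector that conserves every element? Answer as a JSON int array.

Coefficients: [4, 1, 1, 5, 3]

L: 4·6 = 24 | 1·1+1·4+5·2+3·3 = 24
E: 4·5 = 20 | 1·6+1·6+5·1+3·1 = 20
Z: 4·3 = 12 | 1·0+1·4+5·1+3·1 = 12
G: 4·6 = 24 | 1·7+1·5+5·0+3·4 = 24
gcd(4,1,1,5,3) = 1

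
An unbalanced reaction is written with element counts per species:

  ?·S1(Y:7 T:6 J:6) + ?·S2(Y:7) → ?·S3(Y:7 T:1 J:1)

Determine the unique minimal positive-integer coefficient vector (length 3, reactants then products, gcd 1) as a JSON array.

Coefficients: [1, 5, 6]

Y: 1·7+5·7 = 42 | 6·7 = 42
T: 1·6+5·0 = 6 | 6·1 = 6
J: 1·6+5·0 = 6 | 6·1 = 6
gcd(1,5,6) = 1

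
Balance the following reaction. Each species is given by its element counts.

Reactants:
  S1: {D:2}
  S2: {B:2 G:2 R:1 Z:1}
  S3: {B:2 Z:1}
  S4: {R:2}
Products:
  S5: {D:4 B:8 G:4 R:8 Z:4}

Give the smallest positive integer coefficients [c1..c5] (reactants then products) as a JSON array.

D: 2·2+2·0+2·0+3·0 = 4 | 1·4 = 4
B: 2·0+2·2+2·2+3·0 = 8 | 1·8 = 8
G: 2·0+2·2+2·0+3·0 = 4 | 1·4 = 4
R: 2·0+2·1+2·0+3·2 = 8 | 1·8 = 8
Z: 2·0+2·1+2·1+3·0 = 4 | 1·4 = 4
gcd(2,2,2,3,1) = 1

Coefficients: [2, 2, 2, 3, 1]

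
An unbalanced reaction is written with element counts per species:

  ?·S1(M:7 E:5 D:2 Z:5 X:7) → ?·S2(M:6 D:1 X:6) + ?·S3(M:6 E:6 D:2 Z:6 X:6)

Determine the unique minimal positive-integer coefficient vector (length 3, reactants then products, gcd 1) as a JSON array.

M: 6·7 = 42 | 2·6+5·6 = 42
E: 6·5 = 30 | 2·0+5·6 = 30
D: 6·2 = 12 | 2·1+5·2 = 12
Z: 6·5 = 30 | 2·0+5·6 = 30
X: 6·7 = 42 | 2·6+5·6 = 42
gcd(6,2,5) = 1

Coefficients: [6, 2, 5]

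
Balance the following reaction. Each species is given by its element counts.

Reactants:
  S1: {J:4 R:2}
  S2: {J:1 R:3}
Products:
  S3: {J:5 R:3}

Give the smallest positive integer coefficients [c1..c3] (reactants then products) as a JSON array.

Coefficients: [6, 1, 5]

J: 6·4+1·1 = 25 | 5·5 = 25
R: 6·2+1·3 = 15 | 5·3 = 15
gcd(6,1,5) = 1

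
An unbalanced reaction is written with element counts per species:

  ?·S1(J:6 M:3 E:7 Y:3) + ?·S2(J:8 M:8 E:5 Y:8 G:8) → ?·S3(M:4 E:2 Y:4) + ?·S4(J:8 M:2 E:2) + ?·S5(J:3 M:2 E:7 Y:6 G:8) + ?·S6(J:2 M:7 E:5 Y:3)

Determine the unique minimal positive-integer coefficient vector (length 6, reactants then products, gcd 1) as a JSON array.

Coefficients: [5, 4, 5, 6, 4, 1]

J: 5·6+4·8 = 62 | 5·0+6·8+4·3+1·2 = 62
M: 5·3+4·8 = 47 | 5·4+6·2+4·2+1·7 = 47
E: 5·7+4·5 = 55 | 5·2+6·2+4·7+1·5 = 55
Y: 5·3+4·8 = 47 | 5·4+6·0+4·6+1·3 = 47
G: 5·0+4·8 = 32 | 5·0+6·0+4·8+1·0 = 32
gcd(5,4,5,6,4,1) = 1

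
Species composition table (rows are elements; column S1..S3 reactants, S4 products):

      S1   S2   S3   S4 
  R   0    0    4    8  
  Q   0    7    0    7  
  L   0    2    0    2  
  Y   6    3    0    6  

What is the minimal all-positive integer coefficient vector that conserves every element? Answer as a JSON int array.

R: 1·0+2·0+4·4 = 16 | 2·8 = 16
Q: 1·0+2·7+4·0 = 14 | 2·7 = 14
L: 1·0+2·2+4·0 = 4 | 2·2 = 4
Y: 1·6+2·3+4·0 = 12 | 2·6 = 12
gcd(1,2,4,2) = 1

Coefficients: [1, 2, 4, 2]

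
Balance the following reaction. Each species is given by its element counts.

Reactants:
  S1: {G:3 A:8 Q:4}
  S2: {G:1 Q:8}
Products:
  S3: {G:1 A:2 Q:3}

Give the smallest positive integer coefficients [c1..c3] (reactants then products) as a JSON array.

G: 1·3+1·1 = 4 | 4·1 = 4
A: 1·8+1·0 = 8 | 4·2 = 8
Q: 1·4+1·8 = 12 | 4·3 = 12
gcd(1,1,4) = 1

Coefficients: [1, 1, 4]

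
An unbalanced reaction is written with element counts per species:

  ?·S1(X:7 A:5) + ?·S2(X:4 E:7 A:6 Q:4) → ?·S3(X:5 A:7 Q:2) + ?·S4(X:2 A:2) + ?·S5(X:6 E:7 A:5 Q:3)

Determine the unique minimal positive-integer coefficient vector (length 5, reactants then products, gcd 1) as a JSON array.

Coefficients: [4, 4, 2, 5, 4]

X: 4·7+4·4 = 44 | 2·5+5·2+4·6 = 44
E: 4·0+4·7 = 28 | 2·0+5·0+4·7 = 28
A: 4·5+4·6 = 44 | 2·7+5·2+4·5 = 44
Q: 4·0+4·4 = 16 | 2·2+5·0+4·3 = 16
gcd(4,4,2,5,4) = 1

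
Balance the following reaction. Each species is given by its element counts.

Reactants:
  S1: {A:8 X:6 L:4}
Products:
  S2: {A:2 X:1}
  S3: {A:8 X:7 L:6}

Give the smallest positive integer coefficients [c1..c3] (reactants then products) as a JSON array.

A: 3·8 = 24 | 4·2+2·8 = 24
X: 3·6 = 18 | 4·1+2·7 = 18
L: 3·4 = 12 | 4·0+2·6 = 12
gcd(3,4,2) = 1

Coefficients: [3, 4, 2]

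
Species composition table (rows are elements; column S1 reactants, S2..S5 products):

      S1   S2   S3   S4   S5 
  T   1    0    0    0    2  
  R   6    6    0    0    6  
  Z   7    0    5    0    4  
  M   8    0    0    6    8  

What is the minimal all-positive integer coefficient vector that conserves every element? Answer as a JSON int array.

T: 6·1 = 6 | 3·0+6·0+4·0+3·2 = 6
R: 6·6 = 36 | 3·6+6·0+4·0+3·6 = 36
Z: 6·7 = 42 | 3·0+6·5+4·0+3·4 = 42
M: 6·8 = 48 | 3·0+6·0+4·6+3·8 = 48
gcd(6,3,6,4,3) = 1

Coefficients: [6, 3, 6, 4, 3]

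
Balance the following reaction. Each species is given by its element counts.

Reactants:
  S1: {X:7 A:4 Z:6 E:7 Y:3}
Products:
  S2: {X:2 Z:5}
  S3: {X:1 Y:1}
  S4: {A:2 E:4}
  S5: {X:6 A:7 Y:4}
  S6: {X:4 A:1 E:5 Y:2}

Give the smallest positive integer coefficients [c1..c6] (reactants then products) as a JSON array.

Coefficients: [5, 6, 5, 5, 1, 3]

X: 5·7 = 35 | 6·2+5·1+5·0+1·6+3·4 = 35
A: 5·4 = 20 | 6·0+5·0+5·2+1·7+3·1 = 20
Z: 5·6 = 30 | 6·5+5·0+5·0+1·0+3·0 = 30
E: 5·7 = 35 | 6·0+5·0+5·4+1·0+3·5 = 35
Y: 5·3 = 15 | 6·0+5·1+5·0+1·4+3·2 = 15
gcd(5,6,5,5,1,3) = 1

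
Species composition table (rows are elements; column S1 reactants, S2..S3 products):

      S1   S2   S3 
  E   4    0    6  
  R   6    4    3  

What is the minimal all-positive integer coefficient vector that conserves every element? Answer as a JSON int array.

Coefficients: [3, 3, 2]

E: 3·4 = 12 | 3·0+2·6 = 12
R: 3·6 = 18 | 3·4+2·3 = 18
gcd(3,3,2) = 1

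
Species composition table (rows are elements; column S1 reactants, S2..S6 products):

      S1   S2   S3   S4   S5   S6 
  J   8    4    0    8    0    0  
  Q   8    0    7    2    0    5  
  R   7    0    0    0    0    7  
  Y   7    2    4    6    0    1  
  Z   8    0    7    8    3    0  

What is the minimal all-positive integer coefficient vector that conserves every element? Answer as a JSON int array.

J: 3·8 = 24 | 4·4+1·0+1·8+3·0+3·0 = 24
Q: 3·8 = 24 | 4·0+1·7+1·2+3·0+3·5 = 24
R: 3·7 = 21 | 4·0+1·0+1·0+3·0+3·7 = 21
Y: 3·7 = 21 | 4·2+1·4+1·6+3·0+3·1 = 21
Z: 3·8 = 24 | 4·0+1·7+1·8+3·3+3·0 = 24
gcd(3,4,1,1,3,3) = 1

Coefficients: [3, 4, 1, 1, 3, 3]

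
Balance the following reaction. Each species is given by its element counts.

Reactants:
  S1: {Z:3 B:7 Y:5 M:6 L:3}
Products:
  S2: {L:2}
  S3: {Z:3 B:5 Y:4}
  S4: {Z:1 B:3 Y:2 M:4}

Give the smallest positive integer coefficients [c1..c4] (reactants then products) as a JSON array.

Z: 2·3 = 6 | 3·0+1·3+3·1 = 6
B: 2·7 = 14 | 3·0+1·5+3·3 = 14
Y: 2·5 = 10 | 3·0+1·4+3·2 = 10
M: 2·6 = 12 | 3·0+1·0+3·4 = 12
L: 2·3 = 6 | 3·2+1·0+3·0 = 6
gcd(2,3,1,3) = 1

Coefficients: [2, 3, 1, 3]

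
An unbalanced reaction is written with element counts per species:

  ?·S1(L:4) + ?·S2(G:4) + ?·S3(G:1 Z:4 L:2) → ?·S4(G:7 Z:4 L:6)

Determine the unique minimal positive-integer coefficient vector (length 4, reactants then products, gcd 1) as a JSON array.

Coefficients: [2, 3, 2, 2]

G: 2·0+3·4+2·1 = 14 | 2·7 = 14
Z: 2·0+3·0+2·4 = 8 | 2·4 = 8
L: 2·4+3·0+2·2 = 12 | 2·6 = 12
gcd(2,3,2,2) = 1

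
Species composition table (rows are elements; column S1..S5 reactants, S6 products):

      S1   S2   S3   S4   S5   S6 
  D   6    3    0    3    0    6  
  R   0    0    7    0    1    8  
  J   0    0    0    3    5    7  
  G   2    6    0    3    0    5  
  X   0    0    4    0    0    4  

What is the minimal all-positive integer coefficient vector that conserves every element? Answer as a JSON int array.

D: 3·6+2·3+6·0+4·3+6·0 = 36 | 6·6 = 36
R: 3·0+2·0+6·7+4·0+6·1 = 48 | 6·8 = 48
J: 3·0+2·0+6·0+4·3+6·5 = 42 | 6·7 = 42
G: 3·2+2·6+6·0+4·3+6·0 = 30 | 6·5 = 30
X: 3·0+2·0+6·4+4·0+6·0 = 24 | 6·4 = 24
gcd(3,2,6,4,6,6) = 1

Coefficients: [3, 2, 6, 4, 6, 6]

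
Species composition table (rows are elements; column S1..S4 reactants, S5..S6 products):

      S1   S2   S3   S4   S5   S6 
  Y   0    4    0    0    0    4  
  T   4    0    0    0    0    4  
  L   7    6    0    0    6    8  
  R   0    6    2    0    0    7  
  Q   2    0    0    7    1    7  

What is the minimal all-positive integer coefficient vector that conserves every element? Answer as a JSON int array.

Y: 6·0+6·4+3·0+5·0 = 24 | 5·0+6·4 = 24
T: 6·4+6·0+3·0+5·0 = 24 | 5·0+6·4 = 24
L: 6·7+6·6+3·0+5·0 = 78 | 5·6+6·8 = 78
R: 6·0+6·6+3·2+5·0 = 42 | 5·0+6·7 = 42
Q: 6·2+6·0+3·0+5·7 = 47 | 5·1+6·7 = 47
gcd(6,6,3,5,5,6) = 1

Coefficients: [6, 6, 3, 5, 5, 6]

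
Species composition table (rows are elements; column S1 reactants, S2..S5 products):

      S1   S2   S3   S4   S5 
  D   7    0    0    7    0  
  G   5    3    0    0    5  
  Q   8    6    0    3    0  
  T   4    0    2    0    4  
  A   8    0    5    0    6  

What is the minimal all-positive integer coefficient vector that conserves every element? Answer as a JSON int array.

D: 6·7 = 42 | 5·0+6·0+6·7+3·0 = 42
G: 6·5 = 30 | 5·3+6·0+6·0+3·5 = 30
Q: 6·8 = 48 | 5·6+6·0+6·3+3·0 = 48
T: 6·4 = 24 | 5·0+6·2+6·0+3·4 = 24
A: 6·8 = 48 | 5·0+6·5+6·0+3·6 = 48
gcd(6,5,6,6,3) = 1

Coefficients: [6, 5, 6, 6, 3]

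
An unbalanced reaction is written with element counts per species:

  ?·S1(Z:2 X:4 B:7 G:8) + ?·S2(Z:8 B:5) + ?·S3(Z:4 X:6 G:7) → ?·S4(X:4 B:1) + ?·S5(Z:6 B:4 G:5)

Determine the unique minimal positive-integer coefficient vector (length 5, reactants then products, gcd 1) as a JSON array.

Coefficients: [2, 3, 2, 5, 6]

Z: 2·2+3·8+2·4 = 36 | 5·0+6·6 = 36
X: 2·4+3·0+2·6 = 20 | 5·4+6·0 = 20
B: 2·7+3·5+2·0 = 29 | 5·1+6·4 = 29
G: 2·8+3·0+2·7 = 30 | 5·0+6·5 = 30
gcd(2,3,2,5,6) = 1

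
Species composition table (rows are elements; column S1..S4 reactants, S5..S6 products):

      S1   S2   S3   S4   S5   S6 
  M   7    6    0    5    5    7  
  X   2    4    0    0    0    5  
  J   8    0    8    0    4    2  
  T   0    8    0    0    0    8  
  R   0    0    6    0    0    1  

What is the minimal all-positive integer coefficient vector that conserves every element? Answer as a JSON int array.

M: 3·7+6·6+1·0+2·5 = 67 | 5·5+6·7 = 67
X: 3·2+6·4+1·0+2·0 = 30 | 5·0+6·5 = 30
J: 3·8+6·0+1·8+2·0 = 32 | 5·4+6·2 = 32
T: 3·0+6·8+1·0+2·0 = 48 | 5·0+6·8 = 48
R: 3·0+6·0+1·6+2·0 = 6 | 5·0+6·1 = 6
gcd(3,6,1,2,5,6) = 1

Coefficients: [3, 6, 1, 2, 5, 6]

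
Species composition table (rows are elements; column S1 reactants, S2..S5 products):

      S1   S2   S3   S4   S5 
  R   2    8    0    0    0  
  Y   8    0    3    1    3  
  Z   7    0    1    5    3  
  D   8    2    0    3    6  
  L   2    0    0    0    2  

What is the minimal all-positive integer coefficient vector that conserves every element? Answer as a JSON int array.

Coefficients: [4, 1, 6, 2, 4]

R: 4·2 = 8 | 1·8+6·0+2·0+4·0 = 8
Y: 4·8 = 32 | 1·0+6·3+2·1+4·3 = 32
Z: 4·7 = 28 | 1·0+6·1+2·5+4·3 = 28
D: 4·8 = 32 | 1·2+6·0+2·3+4·6 = 32
L: 4·2 = 8 | 1·0+6·0+2·0+4·2 = 8
gcd(4,1,6,2,4) = 1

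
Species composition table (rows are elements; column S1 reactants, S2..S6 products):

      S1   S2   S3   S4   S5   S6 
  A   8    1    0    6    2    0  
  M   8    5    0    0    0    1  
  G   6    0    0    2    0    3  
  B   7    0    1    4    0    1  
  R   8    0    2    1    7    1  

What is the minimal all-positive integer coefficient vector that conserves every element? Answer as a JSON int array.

Coefficients: [3, 4, 5, 3, 1, 4]

A: 3·8 = 24 | 4·1+5·0+3·6+1·2+4·0 = 24
M: 3·8 = 24 | 4·5+5·0+3·0+1·0+4·1 = 24
G: 3·6 = 18 | 4·0+5·0+3·2+1·0+4·3 = 18
B: 3·7 = 21 | 4·0+5·1+3·4+1·0+4·1 = 21
R: 3·8 = 24 | 4·0+5·2+3·1+1·7+4·1 = 24
gcd(3,4,5,3,1,4) = 1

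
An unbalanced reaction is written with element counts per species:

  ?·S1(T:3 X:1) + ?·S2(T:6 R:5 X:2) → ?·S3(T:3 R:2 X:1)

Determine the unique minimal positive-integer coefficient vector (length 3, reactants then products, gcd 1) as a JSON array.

T: 1·3+2·6 = 15 | 5·3 = 15
R: 1·0+2·5 = 10 | 5·2 = 10
X: 1·1+2·2 = 5 | 5·1 = 5
gcd(1,2,5) = 1

Coefficients: [1, 2, 5]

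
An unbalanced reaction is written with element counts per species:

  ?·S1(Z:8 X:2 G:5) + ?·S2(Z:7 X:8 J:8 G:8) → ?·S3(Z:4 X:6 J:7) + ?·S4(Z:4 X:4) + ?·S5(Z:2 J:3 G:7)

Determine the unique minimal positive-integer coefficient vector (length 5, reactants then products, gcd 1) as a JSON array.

Coefficients: [1, 2, 1, 3, 3]

Z: 1·8+2·7 = 22 | 1·4+3·4+3·2 = 22
X: 1·2+2·8 = 18 | 1·6+3·4+3·0 = 18
J: 1·0+2·8 = 16 | 1·7+3·0+3·3 = 16
G: 1·5+2·8 = 21 | 1·0+3·0+3·7 = 21
gcd(1,2,1,3,3) = 1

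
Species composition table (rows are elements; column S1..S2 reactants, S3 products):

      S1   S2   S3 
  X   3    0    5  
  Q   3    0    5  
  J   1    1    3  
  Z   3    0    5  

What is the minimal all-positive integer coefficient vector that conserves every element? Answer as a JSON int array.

Coefficients: [5, 4, 3]

X: 5·3+4·0 = 15 | 3·5 = 15
Q: 5·3+4·0 = 15 | 3·5 = 15
J: 5·1+4·1 = 9 | 3·3 = 9
Z: 5·3+4·0 = 15 | 3·5 = 15
gcd(5,4,3) = 1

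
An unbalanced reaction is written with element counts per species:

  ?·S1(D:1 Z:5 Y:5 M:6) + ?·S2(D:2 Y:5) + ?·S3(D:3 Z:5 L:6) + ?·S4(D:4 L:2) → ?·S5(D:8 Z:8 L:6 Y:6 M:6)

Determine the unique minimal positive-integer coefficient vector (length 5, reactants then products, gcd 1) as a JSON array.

Coefficients: [5, 1, 3, 6, 5]

D: 5·1+1·2+3·3+6·4 = 40 | 5·8 = 40
Z: 5·5+1·0+3·5+6·0 = 40 | 5·8 = 40
L: 5·0+1·0+3·6+6·2 = 30 | 5·6 = 30
Y: 5·5+1·5+3·0+6·0 = 30 | 5·6 = 30
M: 5·6+1·0+3·0+6·0 = 30 | 5·6 = 30
gcd(5,1,3,6,5) = 1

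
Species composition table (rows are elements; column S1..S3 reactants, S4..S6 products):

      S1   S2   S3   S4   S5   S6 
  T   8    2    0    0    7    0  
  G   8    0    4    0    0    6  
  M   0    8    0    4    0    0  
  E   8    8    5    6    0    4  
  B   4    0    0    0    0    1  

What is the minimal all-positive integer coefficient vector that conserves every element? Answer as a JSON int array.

T: 1·8+3·2+4·0 = 14 | 6·0+2·7+4·0 = 14
G: 1·8+3·0+4·4 = 24 | 6·0+2·0+4·6 = 24
M: 1·0+3·8+4·0 = 24 | 6·4+2·0+4·0 = 24
E: 1·8+3·8+4·5 = 52 | 6·6+2·0+4·4 = 52
B: 1·4+3·0+4·0 = 4 | 6·0+2·0+4·1 = 4
gcd(1,3,4,6,2,4) = 1

Coefficients: [1, 3, 4, 6, 2, 4]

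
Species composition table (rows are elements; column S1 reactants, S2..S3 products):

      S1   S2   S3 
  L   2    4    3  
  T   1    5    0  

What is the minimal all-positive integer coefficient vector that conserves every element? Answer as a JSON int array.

Coefficients: [5, 1, 2]

L: 5·2 = 10 | 1·4+2·3 = 10
T: 5·1 = 5 | 1·5+2·0 = 5
gcd(5,1,2) = 1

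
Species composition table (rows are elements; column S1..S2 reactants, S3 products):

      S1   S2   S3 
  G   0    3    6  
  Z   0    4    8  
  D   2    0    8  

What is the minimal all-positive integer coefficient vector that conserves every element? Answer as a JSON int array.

G: 4·0+2·3 = 6 | 1·6 = 6
Z: 4·0+2·4 = 8 | 1·8 = 8
D: 4·2+2·0 = 8 | 1·8 = 8
gcd(4,2,1) = 1

Coefficients: [4, 2, 1]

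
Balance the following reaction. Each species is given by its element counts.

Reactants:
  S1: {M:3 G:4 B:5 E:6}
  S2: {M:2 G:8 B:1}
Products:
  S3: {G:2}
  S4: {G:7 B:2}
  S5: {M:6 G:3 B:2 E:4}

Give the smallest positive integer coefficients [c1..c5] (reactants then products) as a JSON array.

Coefficients: [2, 6, 6, 5, 3]

M: 2·3+6·2 = 18 | 6·0+5·0+3·6 = 18
G: 2·4+6·8 = 56 | 6·2+5·7+3·3 = 56
B: 2·5+6·1 = 16 | 6·0+5·2+3·2 = 16
E: 2·6+6·0 = 12 | 6·0+5·0+3·4 = 12
gcd(2,6,6,5,3) = 1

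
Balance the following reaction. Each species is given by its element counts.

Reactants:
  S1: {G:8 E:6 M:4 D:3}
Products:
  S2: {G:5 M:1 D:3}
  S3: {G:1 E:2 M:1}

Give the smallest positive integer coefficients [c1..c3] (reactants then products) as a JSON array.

Coefficients: [1, 1, 3]

G: 1·8 = 8 | 1·5+3·1 = 8
E: 1·6 = 6 | 1·0+3·2 = 6
M: 1·4 = 4 | 1·1+3·1 = 4
D: 1·3 = 3 | 1·3+3·0 = 3
gcd(1,1,3) = 1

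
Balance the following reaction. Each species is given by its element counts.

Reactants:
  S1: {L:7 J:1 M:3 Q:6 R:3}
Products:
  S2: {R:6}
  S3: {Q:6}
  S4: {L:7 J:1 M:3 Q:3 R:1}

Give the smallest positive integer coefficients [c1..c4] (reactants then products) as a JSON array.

L: 6·7 = 42 | 2·0+3·0+6·7 = 42
J: 6·1 = 6 | 2·0+3·0+6·1 = 6
M: 6·3 = 18 | 2·0+3·0+6·3 = 18
Q: 6·6 = 36 | 2·0+3·6+6·3 = 36
R: 6·3 = 18 | 2·6+3·0+6·1 = 18
gcd(6,2,3,6) = 1

Coefficients: [6, 2, 3, 6]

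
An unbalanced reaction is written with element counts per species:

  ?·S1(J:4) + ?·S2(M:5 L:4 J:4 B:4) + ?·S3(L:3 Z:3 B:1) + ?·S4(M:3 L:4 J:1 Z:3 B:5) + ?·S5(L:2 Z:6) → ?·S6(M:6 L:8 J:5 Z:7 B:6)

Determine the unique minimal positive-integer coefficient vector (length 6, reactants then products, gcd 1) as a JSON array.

M: 1·0+6·5+2·0+2·3+5·0 = 36 | 6·6 = 36
L: 1·0+6·4+2·3+2·4+5·2 = 48 | 6·8 = 48
J: 1·4+6·4+2·0+2·1+5·0 = 30 | 6·5 = 30
Z: 1·0+6·0+2·3+2·3+5·6 = 42 | 6·7 = 42
B: 1·0+6·4+2·1+2·5+5·0 = 36 | 6·6 = 36
gcd(1,6,2,2,5,6) = 1

Coefficients: [1, 6, 2, 2, 5, 6]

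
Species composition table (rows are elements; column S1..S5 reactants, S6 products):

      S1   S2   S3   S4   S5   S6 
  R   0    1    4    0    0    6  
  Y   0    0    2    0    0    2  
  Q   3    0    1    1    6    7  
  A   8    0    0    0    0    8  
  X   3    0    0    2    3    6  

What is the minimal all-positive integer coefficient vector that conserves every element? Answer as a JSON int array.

R: 3·0+6·1+3·4+3·0+1·0 = 18 | 3·6 = 18
Y: 3·0+6·0+3·2+3·0+1·0 = 6 | 3·2 = 6
Q: 3·3+6·0+3·1+3·1+1·6 = 21 | 3·7 = 21
A: 3·8+6·0+3·0+3·0+1·0 = 24 | 3·8 = 24
X: 3·3+6·0+3·0+3·2+1·3 = 18 | 3·6 = 18
gcd(3,6,3,3,1,3) = 1

Coefficients: [3, 6, 3, 3, 1, 3]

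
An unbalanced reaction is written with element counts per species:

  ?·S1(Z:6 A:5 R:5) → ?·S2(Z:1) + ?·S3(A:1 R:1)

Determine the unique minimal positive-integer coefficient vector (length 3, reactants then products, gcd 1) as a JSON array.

Coefficients: [1, 6, 5]

Z: 1·6 = 6 | 6·1+5·0 = 6
A: 1·5 = 5 | 6·0+5·1 = 5
R: 1·5 = 5 | 6·0+5·1 = 5
gcd(1,6,5) = 1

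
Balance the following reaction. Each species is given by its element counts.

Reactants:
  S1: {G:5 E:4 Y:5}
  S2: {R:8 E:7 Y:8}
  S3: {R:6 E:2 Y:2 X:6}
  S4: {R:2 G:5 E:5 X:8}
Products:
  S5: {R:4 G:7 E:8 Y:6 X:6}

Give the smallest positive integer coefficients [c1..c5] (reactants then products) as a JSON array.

R: 4·0+1·8+1·6+3·2 = 20 | 5·4 = 20
G: 4·5+1·0+1·0+3·5 = 35 | 5·7 = 35
E: 4·4+1·7+1·2+3·5 = 40 | 5·8 = 40
Y: 4·5+1·8+1·2+3·0 = 30 | 5·6 = 30
X: 4·0+1·0+1·6+3·8 = 30 | 5·6 = 30
gcd(4,1,1,3,5) = 1

Coefficients: [4, 1, 1, 3, 5]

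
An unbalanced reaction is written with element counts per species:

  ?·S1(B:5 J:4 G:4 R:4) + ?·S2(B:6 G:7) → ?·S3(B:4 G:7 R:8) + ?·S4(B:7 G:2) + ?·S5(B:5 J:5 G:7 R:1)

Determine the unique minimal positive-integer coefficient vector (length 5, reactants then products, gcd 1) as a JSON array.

Coefficients: [5, 4, 2, 3, 4]

B: 5·5+4·6 = 49 | 2·4+3·7+4·5 = 49
J: 5·4+4·0 = 20 | 2·0+3·0+4·5 = 20
G: 5·4+4·7 = 48 | 2·7+3·2+4·7 = 48
R: 5·4+4·0 = 20 | 2·8+3·0+4·1 = 20
gcd(5,4,2,3,4) = 1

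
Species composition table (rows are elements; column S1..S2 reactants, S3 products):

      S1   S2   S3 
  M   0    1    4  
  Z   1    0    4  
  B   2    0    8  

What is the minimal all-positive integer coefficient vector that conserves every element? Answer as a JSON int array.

M: 4·0+4·1 = 4 | 1·4 = 4
Z: 4·1+4·0 = 4 | 1·4 = 4
B: 4·2+4·0 = 8 | 1·8 = 8
gcd(4,4,1) = 1

Coefficients: [4, 4, 1]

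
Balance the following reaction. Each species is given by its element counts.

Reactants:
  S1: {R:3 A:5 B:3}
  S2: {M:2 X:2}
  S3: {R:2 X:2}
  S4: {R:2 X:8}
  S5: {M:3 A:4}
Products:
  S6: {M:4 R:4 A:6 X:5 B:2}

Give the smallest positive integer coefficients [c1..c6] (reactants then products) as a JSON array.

Coefficients: [4, 6, 5, 1, 4, 6]

M: 4·0+6·2+5·0+1·0+4·3 = 24 | 6·4 = 24
R: 4·3+6·0+5·2+1·2+4·0 = 24 | 6·4 = 24
A: 4·5+6·0+5·0+1·0+4·4 = 36 | 6·6 = 36
X: 4·0+6·2+5·2+1·8+4·0 = 30 | 6·5 = 30
B: 4·3+6·0+5·0+1·0+4·0 = 12 | 6·2 = 12
gcd(4,6,5,1,4,6) = 1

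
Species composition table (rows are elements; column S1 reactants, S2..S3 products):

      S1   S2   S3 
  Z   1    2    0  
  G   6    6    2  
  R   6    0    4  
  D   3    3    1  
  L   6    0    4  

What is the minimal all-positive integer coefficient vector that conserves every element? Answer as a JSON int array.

Coefficients: [2, 1, 3]

Z: 2·1 = 2 | 1·2+3·0 = 2
G: 2·6 = 12 | 1·6+3·2 = 12
R: 2·6 = 12 | 1·0+3·4 = 12
D: 2·3 = 6 | 1·3+3·1 = 6
L: 2·6 = 12 | 1·0+3·4 = 12
gcd(2,1,3) = 1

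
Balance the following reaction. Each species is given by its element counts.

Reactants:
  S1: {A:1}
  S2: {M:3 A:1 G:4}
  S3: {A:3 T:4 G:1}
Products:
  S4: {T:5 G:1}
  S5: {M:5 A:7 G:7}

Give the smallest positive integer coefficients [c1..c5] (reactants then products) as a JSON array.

Coefficients: [1, 5, 5, 4, 3]

M: 1·0+5·3+5·0 = 15 | 4·0+3·5 = 15
A: 1·1+5·1+5·3 = 21 | 4·0+3·7 = 21
T: 1·0+5·0+5·4 = 20 | 4·5+3·0 = 20
G: 1·0+5·4+5·1 = 25 | 4·1+3·7 = 25
gcd(1,5,5,4,3) = 1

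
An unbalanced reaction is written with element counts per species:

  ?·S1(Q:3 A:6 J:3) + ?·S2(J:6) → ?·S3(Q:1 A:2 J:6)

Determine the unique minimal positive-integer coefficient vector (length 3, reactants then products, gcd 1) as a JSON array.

Q: 2·3+5·0 = 6 | 6·1 = 6
A: 2·6+5·0 = 12 | 6·2 = 12
J: 2·3+5·6 = 36 | 6·6 = 36
gcd(2,5,6) = 1

Coefficients: [2, 5, 6]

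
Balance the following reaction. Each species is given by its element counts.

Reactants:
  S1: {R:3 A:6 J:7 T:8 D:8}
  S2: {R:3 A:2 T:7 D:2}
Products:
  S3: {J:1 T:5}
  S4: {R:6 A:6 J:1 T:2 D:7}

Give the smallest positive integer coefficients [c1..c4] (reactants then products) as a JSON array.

R: 1·3+3·3 = 12 | 5·0+2·6 = 12
A: 1·6+3·2 = 12 | 5·0+2·6 = 12
J: 1·7+3·0 = 7 | 5·1+2·1 = 7
T: 1·8+3·7 = 29 | 5·5+2·2 = 29
D: 1·8+3·2 = 14 | 5·0+2·7 = 14
gcd(1,3,5,2) = 1

Coefficients: [1, 3, 5, 2]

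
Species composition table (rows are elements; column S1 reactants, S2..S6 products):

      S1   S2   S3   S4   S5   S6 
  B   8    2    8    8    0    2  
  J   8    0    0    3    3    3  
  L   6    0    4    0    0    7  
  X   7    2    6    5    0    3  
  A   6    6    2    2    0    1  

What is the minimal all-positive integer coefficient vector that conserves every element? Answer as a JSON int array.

B: 3·8 = 24 | 2·2+1·8+1·8+5·0+2·2 = 24
J: 3·8 = 24 | 2·0+1·0+1·3+5·3+2·3 = 24
L: 3·6 = 18 | 2·0+1·4+1·0+5·0+2·7 = 18
X: 3·7 = 21 | 2·2+1·6+1·5+5·0+2·3 = 21
A: 3·6 = 18 | 2·6+1·2+1·2+5·0+2·1 = 18
gcd(3,2,1,1,5,2) = 1

Coefficients: [3, 2, 1, 1, 5, 2]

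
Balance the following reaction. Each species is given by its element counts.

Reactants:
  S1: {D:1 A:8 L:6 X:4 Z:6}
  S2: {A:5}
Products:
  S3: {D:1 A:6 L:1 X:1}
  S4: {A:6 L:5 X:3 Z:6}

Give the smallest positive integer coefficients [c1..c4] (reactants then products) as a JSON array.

Coefficients: [5, 4, 5, 5]

D: 5·1+4·0 = 5 | 5·1+5·0 = 5
A: 5·8+4·5 = 60 | 5·6+5·6 = 60
L: 5·6+4·0 = 30 | 5·1+5·5 = 30
X: 5·4+4·0 = 20 | 5·1+5·3 = 20
Z: 5·6+4·0 = 30 | 5·0+5·6 = 30
gcd(5,4,5,5) = 1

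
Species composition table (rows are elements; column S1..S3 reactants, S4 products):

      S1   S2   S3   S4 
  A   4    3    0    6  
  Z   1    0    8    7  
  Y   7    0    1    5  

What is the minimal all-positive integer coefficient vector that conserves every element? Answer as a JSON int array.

Coefficients: [3, 6, 4, 5]

A: 3·4+6·3+4·0 = 30 | 5·6 = 30
Z: 3·1+6·0+4·8 = 35 | 5·7 = 35
Y: 3·7+6·0+4·1 = 25 | 5·5 = 25
gcd(3,6,4,5) = 1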